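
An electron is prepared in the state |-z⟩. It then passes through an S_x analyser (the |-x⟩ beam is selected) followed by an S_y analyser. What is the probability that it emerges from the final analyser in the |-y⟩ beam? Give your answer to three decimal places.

0.250

First analyser (S_x): from |-z⟩, P(|-x⟩) = 1/2.
After stage 1 the state is |-x⟩; P(|-y⟩) = |⟨-y|-x⟩|² = 1/2.
Joint probability = 1/2 × 1/2 = 0.250.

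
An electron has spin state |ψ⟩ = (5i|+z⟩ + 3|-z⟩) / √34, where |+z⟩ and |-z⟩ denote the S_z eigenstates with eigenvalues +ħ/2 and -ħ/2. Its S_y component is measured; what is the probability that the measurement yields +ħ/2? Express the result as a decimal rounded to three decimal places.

|+y⟩ = (|+z⟩ + i|-z⟩)/√2, so ⟨+y|ψ⟩ = (2i) / (√2·√34).
P = |2i|² / 68 = 4/68.

0.059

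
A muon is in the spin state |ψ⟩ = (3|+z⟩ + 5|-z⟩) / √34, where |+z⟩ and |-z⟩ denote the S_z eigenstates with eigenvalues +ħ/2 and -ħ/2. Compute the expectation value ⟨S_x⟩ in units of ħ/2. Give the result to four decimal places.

0.8824

⟨σ_x⟩ = 2 Re(a* b)/(|a|²+|b|²) with a = 3, b = 5.
a* b = 15, so ⟨σ_x⟩ = 30/34.
⟨S_x⟩ = (ħ/2)·⟨σ_x⟩.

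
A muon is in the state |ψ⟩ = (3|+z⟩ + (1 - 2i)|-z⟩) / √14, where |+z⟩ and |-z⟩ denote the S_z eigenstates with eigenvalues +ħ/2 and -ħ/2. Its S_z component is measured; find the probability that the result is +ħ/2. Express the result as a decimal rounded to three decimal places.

The +ħ/2 outcome corresponds to |+z⟩. Its amplitude in |ψ⟩ is 3/√14.
P = |3|² / 14 = 9/14.

0.643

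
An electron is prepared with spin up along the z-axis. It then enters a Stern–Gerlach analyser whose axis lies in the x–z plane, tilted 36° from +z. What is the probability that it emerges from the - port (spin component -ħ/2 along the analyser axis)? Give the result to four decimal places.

0.0955

For spin-½, the probability of finding spin-up along an axis at angle θ to the initial spin direction is cos²(θ/2); spin-down is sin²(θ/2).
θ = 36°, so P = sin²(18°) ≈ 0.0955.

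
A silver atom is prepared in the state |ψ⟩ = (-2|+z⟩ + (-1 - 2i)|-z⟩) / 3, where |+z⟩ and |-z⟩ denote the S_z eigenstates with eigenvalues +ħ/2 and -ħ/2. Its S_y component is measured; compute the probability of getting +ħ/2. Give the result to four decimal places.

|+y⟩ = (|+z⟩ + i|-z⟩)/√2, so ⟨+y|ψ⟩ = (-4 + i) / (√2·3).
P = |-4 + i|² / 18 = 17/18.

0.9444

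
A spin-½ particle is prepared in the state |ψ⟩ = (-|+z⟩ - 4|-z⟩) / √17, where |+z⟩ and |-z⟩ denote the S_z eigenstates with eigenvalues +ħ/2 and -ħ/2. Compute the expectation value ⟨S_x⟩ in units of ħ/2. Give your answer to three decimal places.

⟨σ_x⟩ = 2 Re(a* b)/(|a|²+|b|²) with a = -1, b = -4.
a* b = 4, so ⟨σ_x⟩ = 8/17.
⟨S_x⟩ = (ħ/2)·⟨σ_x⟩.

0.471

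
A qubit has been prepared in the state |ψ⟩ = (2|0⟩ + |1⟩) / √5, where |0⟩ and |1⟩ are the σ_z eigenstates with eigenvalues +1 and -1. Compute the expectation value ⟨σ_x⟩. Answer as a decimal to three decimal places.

0.800

⟨σ_x⟩ = 2 Re(a* b)/(|a|²+|b|²) with a = 2, b = 1.
a* b = 2, so ⟨σ_x⟩ = 4/5.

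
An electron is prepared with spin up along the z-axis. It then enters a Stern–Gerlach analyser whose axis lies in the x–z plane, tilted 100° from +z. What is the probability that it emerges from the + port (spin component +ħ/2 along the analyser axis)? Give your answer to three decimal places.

For spin-½, the probability of finding spin-up along an axis at angle θ to the initial spin direction is cos²(θ/2); spin-down is sin²(θ/2).
θ = 100°, so P = cos²(50°) ≈ 0.413.

0.413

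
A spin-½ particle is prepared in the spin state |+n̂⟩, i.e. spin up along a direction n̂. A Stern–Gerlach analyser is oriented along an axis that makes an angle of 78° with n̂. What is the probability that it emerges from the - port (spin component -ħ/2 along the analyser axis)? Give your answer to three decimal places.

0.396

For spin-½, the probability of finding spin-up along an axis at angle θ to the initial spin direction is cos²(θ/2); spin-down is sin²(θ/2).
θ = 78°, so P = sin²(39°) ≈ 0.396.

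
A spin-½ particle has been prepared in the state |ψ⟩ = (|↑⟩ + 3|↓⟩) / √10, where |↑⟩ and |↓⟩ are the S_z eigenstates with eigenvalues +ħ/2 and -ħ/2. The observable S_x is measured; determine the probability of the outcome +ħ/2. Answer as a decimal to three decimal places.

0.800

|+x⟩ = (|↑⟩ + |↓⟩)/√2, so ⟨+x|ψ⟩ = (4) / (√2·√10).
P = |4|² / 20 = 16/20.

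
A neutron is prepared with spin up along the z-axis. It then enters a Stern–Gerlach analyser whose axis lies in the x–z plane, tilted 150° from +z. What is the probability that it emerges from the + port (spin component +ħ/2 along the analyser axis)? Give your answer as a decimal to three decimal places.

For spin-½, the probability of finding spin-up along an axis at angle θ to the initial spin direction is cos²(θ/2); spin-down is sin²(θ/2).
θ = 150°, so P = cos²(75°) ≈ 0.067.

0.067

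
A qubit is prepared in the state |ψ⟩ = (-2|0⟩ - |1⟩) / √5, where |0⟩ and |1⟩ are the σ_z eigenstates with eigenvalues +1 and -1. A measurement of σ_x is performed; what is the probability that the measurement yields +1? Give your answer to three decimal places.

0.900

|+x⟩ = (|0⟩ + |1⟩)/√2, so ⟨+x|ψ⟩ = (-3) / (√2·√5).
P = |-3|² / 10 = 9/10.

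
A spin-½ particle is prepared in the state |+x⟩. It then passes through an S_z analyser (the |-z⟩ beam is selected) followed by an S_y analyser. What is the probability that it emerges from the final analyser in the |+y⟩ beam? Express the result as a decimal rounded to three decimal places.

First analyser (S_z): from |+x⟩, P(|-z⟩) = 1/2.
After stage 1 the state is |-z⟩; P(|+y⟩) = |⟨+y|-z⟩|² = 1/2.
Joint probability = 1/2 × 1/2 = 0.250.

0.250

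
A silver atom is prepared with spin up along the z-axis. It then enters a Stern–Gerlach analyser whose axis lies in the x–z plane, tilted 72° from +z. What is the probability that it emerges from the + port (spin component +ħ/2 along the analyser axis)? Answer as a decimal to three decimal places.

For spin-½, the probability of finding spin-up along an axis at angle θ to the initial spin direction is cos²(θ/2); spin-down is sin²(θ/2).
θ = 72°, so P = cos²(36°) ≈ 0.655.

0.655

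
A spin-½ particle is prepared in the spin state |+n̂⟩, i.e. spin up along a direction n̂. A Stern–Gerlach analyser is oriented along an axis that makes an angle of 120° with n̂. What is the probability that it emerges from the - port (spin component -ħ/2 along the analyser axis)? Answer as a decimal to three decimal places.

For spin-½, the probability of finding spin-up along an axis at angle θ to the initial spin direction is cos²(θ/2); spin-down is sin²(θ/2).
θ = 120°, so P = sin²(60°) ≈ 0.750.

0.750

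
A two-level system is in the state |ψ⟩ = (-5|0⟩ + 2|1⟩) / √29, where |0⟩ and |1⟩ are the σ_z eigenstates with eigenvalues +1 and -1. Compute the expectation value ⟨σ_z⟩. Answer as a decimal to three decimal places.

⟨σ_z⟩ = |a|² - |b|² divided by |a|²+|b|², with a, b the |0⟩, |1⟩ amplitudes.
= (25 - 4)/29 = 21/29.

0.724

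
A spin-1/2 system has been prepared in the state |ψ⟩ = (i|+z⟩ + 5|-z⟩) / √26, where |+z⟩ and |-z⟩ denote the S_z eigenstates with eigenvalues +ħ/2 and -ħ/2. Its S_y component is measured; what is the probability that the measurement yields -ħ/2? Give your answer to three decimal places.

|-y⟩ = (|+z⟩ - i|-z⟩)/√2, so ⟨-y|ψ⟩ = (6i) / (√2·√26).
P = |6i|² / 52 = 36/52.

0.692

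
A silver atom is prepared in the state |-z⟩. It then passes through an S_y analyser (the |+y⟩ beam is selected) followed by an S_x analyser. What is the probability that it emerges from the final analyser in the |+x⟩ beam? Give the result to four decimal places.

0.2500

First analyser (S_y): from |-z⟩, P(|+y⟩) = 1/2.
After stage 1 the state is |+y⟩; P(|+x⟩) = |⟨+x|+y⟩|² = 1/2.
Joint probability = 1/2 × 1/2 = 0.2500.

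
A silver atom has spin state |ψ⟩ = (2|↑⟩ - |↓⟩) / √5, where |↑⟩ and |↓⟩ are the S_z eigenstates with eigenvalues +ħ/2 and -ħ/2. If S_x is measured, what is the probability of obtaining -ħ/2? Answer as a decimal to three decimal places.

0.900

|-x⟩ = (|↑⟩ - |↓⟩)/√2, so ⟨-x|ψ⟩ = (3) / (√2·√5).
P = |3|² / 10 = 9/10.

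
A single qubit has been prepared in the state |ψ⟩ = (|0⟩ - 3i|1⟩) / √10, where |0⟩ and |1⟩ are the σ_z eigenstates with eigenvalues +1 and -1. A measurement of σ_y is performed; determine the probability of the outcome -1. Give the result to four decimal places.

0.8000

|-y⟩ = (|0⟩ - i|1⟩)/√2, so ⟨-y|ψ⟩ = (4) / (√2·√10).
P = |4|² / 20 = 16/20.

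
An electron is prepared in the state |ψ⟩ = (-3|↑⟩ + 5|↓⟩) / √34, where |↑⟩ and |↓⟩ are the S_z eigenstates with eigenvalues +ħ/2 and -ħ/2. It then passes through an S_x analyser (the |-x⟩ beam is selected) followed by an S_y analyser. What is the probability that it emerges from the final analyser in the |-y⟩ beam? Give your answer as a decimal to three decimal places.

0.471

First analyser (S_x): P(|-x⟩) = |⟨-x|ψ⟩|² = 64/68.
After stage 1 the state is |-x⟩; P(|-y⟩) = |⟨-y|-x⟩|² = 1/2.
Joint probability = 64/68 × 1/2 = 0.471.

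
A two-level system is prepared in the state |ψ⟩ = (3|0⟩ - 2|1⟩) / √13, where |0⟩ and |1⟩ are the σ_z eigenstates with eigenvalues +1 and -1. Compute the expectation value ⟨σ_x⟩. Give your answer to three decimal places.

-0.923

⟨σ_x⟩ = 2 Re(a* b)/(|a|²+|b|²) with a = 3, b = -2.
a* b = -6, so ⟨σ_x⟩ = -12/13.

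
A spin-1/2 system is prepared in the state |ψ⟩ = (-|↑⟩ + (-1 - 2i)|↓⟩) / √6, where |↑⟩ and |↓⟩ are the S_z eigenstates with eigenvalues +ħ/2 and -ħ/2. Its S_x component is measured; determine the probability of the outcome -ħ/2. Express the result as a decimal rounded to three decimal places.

|-x⟩ = (|↑⟩ - |↓⟩)/√2, so ⟨-x|ψ⟩ = (2i) / (√2·√6).
P = |2i|² / 12 = 4/12.

0.333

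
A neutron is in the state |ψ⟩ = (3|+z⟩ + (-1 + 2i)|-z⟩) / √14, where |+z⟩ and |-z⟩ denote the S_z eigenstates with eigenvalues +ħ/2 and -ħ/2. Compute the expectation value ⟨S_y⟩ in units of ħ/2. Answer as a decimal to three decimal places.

⟨σ_y⟩ = 2 Im(a* b)/(|a|²+|b|²) with a = 3, b = (-1 + 2i).
a* b = (-3 + 6i), so ⟨σ_y⟩ = 12/14.
⟨S_y⟩ = (ħ/2)·⟨σ_y⟩.

0.857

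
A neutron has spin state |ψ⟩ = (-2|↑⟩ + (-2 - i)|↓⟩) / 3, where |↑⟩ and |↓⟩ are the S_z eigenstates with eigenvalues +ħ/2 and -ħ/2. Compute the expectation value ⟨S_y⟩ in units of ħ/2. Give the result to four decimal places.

⟨σ_y⟩ = 2 Im(a* b)/(|a|²+|b|²) with a = -2, b = (-2 - i).
a* b = (4 + 2i), so ⟨σ_y⟩ = 4/9.
⟨S_y⟩ = (ħ/2)·⟨σ_y⟩.

0.4444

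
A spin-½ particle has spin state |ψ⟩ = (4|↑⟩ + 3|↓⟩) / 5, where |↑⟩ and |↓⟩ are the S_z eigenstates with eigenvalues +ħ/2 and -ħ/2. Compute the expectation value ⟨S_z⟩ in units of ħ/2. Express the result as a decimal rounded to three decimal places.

0.280

⟨σ_z⟩ = |a|² - |b|² divided by |a|²+|b|², with a, b the |↑⟩, |↓⟩ amplitudes.
= (16 - 9)/25 = 7/25.
⟨S_z⟩ = (ħ/2)·⟨σ_z⟩.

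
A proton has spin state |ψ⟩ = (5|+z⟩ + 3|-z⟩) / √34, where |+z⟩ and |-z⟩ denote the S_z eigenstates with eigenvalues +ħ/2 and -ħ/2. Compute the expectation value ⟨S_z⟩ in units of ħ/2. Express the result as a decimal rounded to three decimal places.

0.471

⟨σ_z⟩ = |a|² - |b|² divided by |a|²+|b|², with a, b the |+z⟩, |-z⟩ amplitudes.
= (25 - 9)/34 = 16/34.
⟨S_z⟩ = (ħ/2)·⟨σ_z⟩.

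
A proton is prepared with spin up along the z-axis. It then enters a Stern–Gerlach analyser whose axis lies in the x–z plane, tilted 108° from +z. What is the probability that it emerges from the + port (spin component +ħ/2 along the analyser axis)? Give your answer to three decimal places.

For spin-½, the probability of finding spin-up along an axis at angle θ to the initial spin direction is cos²(θ/2); spin-down is sin²(θ/2).
θ = 108°, so P = cos²(54°) ≈ 0.345.

0.345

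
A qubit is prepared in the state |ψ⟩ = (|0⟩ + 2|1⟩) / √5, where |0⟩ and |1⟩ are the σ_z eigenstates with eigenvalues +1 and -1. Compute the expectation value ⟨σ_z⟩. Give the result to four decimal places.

-0.6000

⟨σ_z⟩ = |a|² - |b|² divided by |a|²+|b|², with a, b the |0⟩, |1⟩ amplitudes.
= (1 - 4)/5 = -3/5.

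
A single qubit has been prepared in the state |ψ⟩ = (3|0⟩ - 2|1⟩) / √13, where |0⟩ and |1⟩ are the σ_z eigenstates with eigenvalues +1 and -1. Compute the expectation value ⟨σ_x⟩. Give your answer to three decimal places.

⟨σ_x⟩ = 2 Re(a* b)/(|a|²+|b|²) with a = 3, b = -2.
a* b = -6, so ⟨σ_x⟩ = -12/13.

-0.923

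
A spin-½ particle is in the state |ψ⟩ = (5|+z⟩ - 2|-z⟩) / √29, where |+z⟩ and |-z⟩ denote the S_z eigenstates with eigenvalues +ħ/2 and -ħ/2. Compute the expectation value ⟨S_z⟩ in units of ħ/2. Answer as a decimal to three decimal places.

⟨σ_z⟩ = |a|² - |b|² divided by |a|²+|b|², with a, b the |+z⟩, |-z⟩ amplitudes.
= (25 - 4)/29 = 21/29.
⟨S_z⟩ = (ħ/2)·⟨σ_z⟩.

0.724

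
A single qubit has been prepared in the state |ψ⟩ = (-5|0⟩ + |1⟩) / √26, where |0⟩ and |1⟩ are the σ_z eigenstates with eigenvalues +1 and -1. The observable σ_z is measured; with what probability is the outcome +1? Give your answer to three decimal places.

The +1 outcome corresponds to |0⟩. Its amplitude in |ψ⟩ is -5/√26.
P = |-5|² / 26 = 25/26.

0.962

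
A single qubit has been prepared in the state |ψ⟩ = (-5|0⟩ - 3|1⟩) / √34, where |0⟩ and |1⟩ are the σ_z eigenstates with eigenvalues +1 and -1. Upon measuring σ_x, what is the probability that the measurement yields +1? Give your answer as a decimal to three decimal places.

0.941

|+x⟩ = (|0⟩ + |1⟩)/√2, so ⟨+x|ψ⟩ = (-8) / (√2·√34).
P = |-8|² / 68 = 64/68.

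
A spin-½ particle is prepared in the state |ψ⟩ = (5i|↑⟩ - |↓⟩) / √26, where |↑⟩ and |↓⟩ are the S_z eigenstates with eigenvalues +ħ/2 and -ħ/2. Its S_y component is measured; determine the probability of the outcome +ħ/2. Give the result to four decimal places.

0.6923

|+y⟩ = (|↑⟩ + i|↓⟩)/√2, so ⟨+y|ψ⟩ = (6i) / (√2·√26).
P = |6i|² / 52 = 36/52.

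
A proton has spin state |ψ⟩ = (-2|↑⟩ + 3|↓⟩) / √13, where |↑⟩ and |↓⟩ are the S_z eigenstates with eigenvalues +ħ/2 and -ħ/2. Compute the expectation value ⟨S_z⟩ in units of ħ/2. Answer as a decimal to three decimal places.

⟨σ_z⟩ = |a|² - |b|² divided by |a|²+|b|², with a, b the |↑⟩, |↓⟩ amplitudes.
= (4 - 9)/13 = -5/13.
⟨S_z⟩ = (ħ/2)·⟨σ_z⟩.

-0.385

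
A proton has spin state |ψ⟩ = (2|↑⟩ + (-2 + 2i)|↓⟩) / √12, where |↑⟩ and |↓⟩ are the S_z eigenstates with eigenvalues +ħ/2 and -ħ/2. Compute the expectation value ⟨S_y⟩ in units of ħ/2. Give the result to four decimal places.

0.6667

⟨σ_y⟩ = 2 Im(a* b)/(|a|²+|b|²) with a = 2, b = (-2 + 2i).
a* b = (-4 + 4i), so ⟨σ_y⟩ = 8/12.
⟨S_y⟩ = (ħ/2)·⟨σ_y⟩.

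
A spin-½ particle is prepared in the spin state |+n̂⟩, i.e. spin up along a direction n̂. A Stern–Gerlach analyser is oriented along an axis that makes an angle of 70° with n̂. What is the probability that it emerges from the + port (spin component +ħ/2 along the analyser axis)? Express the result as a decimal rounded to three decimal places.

For spin-½, the probability of finding spin-up along an axis at angle θ to the initial spin direction is cos²(θ/2); spin-down is sin²(θ/2).
θ = 70°, so P = cos²(35°) ≈ 0.671.

0.671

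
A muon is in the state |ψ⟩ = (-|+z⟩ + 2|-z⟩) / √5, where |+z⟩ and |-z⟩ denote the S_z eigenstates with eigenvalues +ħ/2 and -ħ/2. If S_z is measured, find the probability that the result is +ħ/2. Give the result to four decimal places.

0.2000

The +ħ/2 outcome corresponds to |+z⟩. Its amplitude in |ψ⟩ is -1/√5.
P = |-1|² / 5 = 1/5.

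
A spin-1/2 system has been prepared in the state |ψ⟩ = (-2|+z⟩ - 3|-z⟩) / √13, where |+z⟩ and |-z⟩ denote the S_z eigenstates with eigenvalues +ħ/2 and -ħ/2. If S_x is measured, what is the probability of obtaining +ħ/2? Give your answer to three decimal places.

|+x⟩ = (|+z⟩ + |-z⟩)/√2, so ⟨+x|ψ⟩ = (-5) / (√2·√13).
P = |-5|² / 26 = 25/26.

0.962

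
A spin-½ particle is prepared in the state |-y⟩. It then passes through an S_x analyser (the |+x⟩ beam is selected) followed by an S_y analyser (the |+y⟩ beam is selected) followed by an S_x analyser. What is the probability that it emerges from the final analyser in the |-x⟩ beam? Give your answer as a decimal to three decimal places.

0.125

First analyser (S_x): from |-y⟩, P(|+x⟩) = 1/2.
After stage 1 the state is |+x⟩; P(|+y⟩) = |⟨+y|+x⟩|² = 1/2.
After stage 2 the state is |+y⟩; P(|-x⟩) = |⟨-x|+y⟩|² = 1/2.
Joint probability = 1/2 × 1/2 × 1/2 = 0.125.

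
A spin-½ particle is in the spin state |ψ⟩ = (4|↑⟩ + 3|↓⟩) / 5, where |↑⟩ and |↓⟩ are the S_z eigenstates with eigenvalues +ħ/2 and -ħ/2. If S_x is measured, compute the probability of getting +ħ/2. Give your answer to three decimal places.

|+x⟩ = (|↑⟩ + |↓⟩)/√2, so ⟨+x|ψ⟩ = (7) / (√2·5).
P = |7|² / 50 = 49/50.

0.980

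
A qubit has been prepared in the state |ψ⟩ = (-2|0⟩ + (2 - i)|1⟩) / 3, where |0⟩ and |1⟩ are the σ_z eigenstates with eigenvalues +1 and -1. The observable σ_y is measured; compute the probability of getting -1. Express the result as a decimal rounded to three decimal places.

|-y⟩ = (|0⟩ - i|1⟩)/√2, so ⟨-y|ψ⟩ = (-1 + 2i) / (√2·3).
P = |-1 + 2i|² / 18 = 5/18.

0.278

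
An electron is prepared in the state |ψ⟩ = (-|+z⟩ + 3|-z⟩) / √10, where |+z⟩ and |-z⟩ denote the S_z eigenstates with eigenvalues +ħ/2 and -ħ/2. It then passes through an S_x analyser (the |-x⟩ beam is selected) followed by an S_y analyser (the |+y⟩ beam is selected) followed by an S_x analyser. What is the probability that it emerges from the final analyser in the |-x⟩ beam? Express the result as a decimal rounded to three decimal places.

First analyser (S_x): P(|-x⟩) = |⟨-x|ψ⟩|² = 16/20.
After stage 1 the state is |-x⟩; P(|+y⟩) = |⟨+y|-x⟩|² = 1/2.
After stage 2 the state is |+y⟩; P(|-x⟩) = |⟨-x|+y⟩|² = 1/2.
Joint probability = 16/20 × 1/2 × 1/2 = 0.200.

0.200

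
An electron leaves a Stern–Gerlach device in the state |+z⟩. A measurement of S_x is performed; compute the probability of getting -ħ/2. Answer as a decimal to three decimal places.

In the S_z basis, |+z⟩ = |↑⟩ and |-x⟩ = (|↑⟩ - |↓⟩)/√2.
|⟨-x|+z⟩|² = 1/2.

0.500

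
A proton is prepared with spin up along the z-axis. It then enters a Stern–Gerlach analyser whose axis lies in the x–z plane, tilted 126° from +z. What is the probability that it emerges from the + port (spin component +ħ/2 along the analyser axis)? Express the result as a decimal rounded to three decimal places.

For spin-½, the probability of finding spin-up along an axis at angle θ to the initial spin direction is cos²(θ/2); spin-down is sin²(θ/2).
θ = 126°, so P = cos²(63°) ≈ 0.206.

0.206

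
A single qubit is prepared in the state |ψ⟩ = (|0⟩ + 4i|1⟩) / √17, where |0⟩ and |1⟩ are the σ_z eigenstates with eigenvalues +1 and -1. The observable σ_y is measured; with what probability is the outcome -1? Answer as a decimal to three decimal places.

|-y⟩ = (|0⟩ - i|1⟩)/√2, so ⟨-y|ψ⟩ = (-3) / (√2·√17).
P = |-3|² / 34 = 9/34.

0.265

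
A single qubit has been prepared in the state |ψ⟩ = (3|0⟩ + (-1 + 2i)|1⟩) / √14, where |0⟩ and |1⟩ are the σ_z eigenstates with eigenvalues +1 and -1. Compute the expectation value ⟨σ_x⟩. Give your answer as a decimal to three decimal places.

⟨σ_x⟩ = 2 Re(a* b)/(|a|²+|b|²) with a = 3, b = (-1 + 2i).
a* b = (-3 + 6i), so ⟨σ_x⟩ = -6/14.

-0.429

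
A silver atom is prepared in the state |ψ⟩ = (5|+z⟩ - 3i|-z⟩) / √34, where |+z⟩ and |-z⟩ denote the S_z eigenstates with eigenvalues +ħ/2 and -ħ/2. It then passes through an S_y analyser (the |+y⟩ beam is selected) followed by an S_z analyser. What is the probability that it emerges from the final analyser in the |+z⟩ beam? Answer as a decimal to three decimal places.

First analyser (S_y): P(|+y⟩) = |⟨+y|ψ⟩|² = 4/68.
After stage 1 the state is |+y⟩; P(|+z⟩) = |⟨+z|+y⟩|² = 1/2.
Joint probability = 4/68 × 1/2 = 0.029.

0.029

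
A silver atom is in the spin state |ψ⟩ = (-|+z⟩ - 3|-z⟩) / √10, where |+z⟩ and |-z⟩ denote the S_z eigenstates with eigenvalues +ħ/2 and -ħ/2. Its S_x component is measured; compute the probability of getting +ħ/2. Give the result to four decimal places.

0.8000

|+x⟩ = (|+z⟩ + |-z⟩)/√2, so ⟨+x|ψ⟩ = (-4) / (√2·√10).
P = |-4|² / 20 = 16/20.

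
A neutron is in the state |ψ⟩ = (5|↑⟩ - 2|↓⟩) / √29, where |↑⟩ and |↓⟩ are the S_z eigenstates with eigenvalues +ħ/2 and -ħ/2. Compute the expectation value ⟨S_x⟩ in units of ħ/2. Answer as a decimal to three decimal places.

-0.690

⟨σ_x⟩ = 2 Re(a* b)/(|a|²+|b|²) with a = 5, b = -2.
a* b = -10, so ⟨σ_x⟩ = -20/29.
⟨S_x⟩ = (ħ/2)·⟨σ_x⟩.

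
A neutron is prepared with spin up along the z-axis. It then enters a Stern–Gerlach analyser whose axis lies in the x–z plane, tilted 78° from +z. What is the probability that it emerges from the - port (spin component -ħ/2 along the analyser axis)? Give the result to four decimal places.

0.3960

For spin-½, the probability of finding spin-up along an axis at angle θ to the initial spin direction is cos²(θ/2); spin-down is sin²(θ/2).
θ = 78°, so P = sin²(39°) ≈ 0.3960.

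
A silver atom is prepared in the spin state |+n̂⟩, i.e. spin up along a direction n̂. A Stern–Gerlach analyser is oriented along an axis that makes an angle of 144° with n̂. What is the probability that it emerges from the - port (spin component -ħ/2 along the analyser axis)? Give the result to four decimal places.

0.9045

For spin-½, the probability of finding spin-up along an axis at angle θ to the initial spin direction is cos²(θ/2); spin-down is sin²(θ/2).
θ = 144°, so P = sin²(72°) ≈ 0.9045.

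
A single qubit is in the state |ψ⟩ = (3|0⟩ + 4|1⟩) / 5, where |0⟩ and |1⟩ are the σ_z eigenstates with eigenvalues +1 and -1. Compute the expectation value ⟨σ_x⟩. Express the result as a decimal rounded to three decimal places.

0.960

⟨σ_x⟩ = 2 Re(a* b)/(|a|²+|b|²) with a = 3, b = 4.
a* b = 12, so ⟨σ_x⟩ = 24/25.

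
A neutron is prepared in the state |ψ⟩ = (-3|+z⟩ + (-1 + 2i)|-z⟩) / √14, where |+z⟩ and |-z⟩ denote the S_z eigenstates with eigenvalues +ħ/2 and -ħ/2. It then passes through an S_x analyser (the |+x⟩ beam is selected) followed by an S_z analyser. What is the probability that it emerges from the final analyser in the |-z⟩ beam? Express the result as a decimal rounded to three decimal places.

0.357

First analyser (S_x): P(|+x⟩) = |⟨+x|ψ⟩|² = 20/28.
After stage 1 the state is |+x⟩; P(|-z⟩) = |⟨-z|+x⟩|² = 1/2.
Joint probability = 20/28 × 1/2 = 0.357.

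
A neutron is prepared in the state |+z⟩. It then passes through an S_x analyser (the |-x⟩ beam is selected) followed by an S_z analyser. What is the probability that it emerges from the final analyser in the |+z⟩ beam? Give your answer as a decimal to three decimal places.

First analyser (S_x): from |+z⟩, P(|-x⟩) = 1/2.
After stage 1 the state is |-x⟩; P(|+z⟩) = |⟨+z|-x⟩|² = 1/2.
Joint probability = 1/2 × 1/2 = 0.250.

0.250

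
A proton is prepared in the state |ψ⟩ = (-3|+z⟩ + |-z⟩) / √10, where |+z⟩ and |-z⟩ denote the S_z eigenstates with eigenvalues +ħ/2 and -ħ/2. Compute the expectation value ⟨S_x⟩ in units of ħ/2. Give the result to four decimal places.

⟨σ_x⟩ = 2 Re(a* b)/(|a|²+|b|²) with a = -3, b = 1.
a* b = -3, so ⟨σ_x⟩ = -6/10.
⟨S_x⟩ = (ħ/2)·⟨σ_x⟩.

-0.6000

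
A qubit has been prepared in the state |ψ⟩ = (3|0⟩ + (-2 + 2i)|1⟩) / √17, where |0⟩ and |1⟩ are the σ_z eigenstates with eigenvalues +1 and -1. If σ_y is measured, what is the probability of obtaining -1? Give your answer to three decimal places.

0.147

|-y⟩ = (|0⟩ - i|1⟩)/√2, so ⟨-y|ψ⟩ = (1 - 2i) / (√2·√17).
P = |1 - 2i|² / 34 = 5/34.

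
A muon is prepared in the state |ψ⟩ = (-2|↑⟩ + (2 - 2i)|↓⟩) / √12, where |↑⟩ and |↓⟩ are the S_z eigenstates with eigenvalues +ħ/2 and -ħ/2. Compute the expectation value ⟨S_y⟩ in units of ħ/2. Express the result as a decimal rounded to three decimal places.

0.667

⟨σ_y⟩ = 2 Im(a* b)/(|a|²+|b|²) with a = -2, b = (2 - 2i).
a* b = (-4 + 4i), so ⟨σ_y⟩ = 8/12.
⟨S_y⟩ = (ħ/2)·⟨σ_y⟩.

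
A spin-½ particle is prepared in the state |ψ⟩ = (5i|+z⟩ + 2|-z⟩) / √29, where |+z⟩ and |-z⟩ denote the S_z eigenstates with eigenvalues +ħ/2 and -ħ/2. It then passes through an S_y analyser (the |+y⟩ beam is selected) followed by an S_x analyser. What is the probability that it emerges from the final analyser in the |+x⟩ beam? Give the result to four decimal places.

First analyser (S_y): P(|+y⟩) = |⟨+y|ψ⟩|² = 9/58.
After stage 1 the state is |+y⟩; P(|+x⟩) = |⟨+x|+y⟩|² = 1/2.
Joint probability = 9/58 × 1/2 = 0.0776.

0.0776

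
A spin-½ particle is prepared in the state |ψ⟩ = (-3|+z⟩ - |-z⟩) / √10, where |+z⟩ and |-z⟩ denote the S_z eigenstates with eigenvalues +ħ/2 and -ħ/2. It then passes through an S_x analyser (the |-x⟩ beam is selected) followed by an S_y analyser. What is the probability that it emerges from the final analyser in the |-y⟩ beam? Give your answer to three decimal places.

0.100

First analyser (S_x): P(|-x⟩) = |⟨-x|ψ⟩|² = 4/20.
After stage 1 the state is |-x⟩; P(|-y⟩) = |⟨-y|-x⟩|² = 1/2.
Joint probability = 4/20 × 1/2 = 0.100.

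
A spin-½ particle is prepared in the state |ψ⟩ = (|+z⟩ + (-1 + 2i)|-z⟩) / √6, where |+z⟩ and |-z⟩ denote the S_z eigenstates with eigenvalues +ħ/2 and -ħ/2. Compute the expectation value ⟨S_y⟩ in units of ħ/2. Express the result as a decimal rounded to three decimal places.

⟨σ_y⟩ = 2 Im(a* b)/(|a|²+|b|²) with a = 1, b = (-1 + 2i).
a* b = (-1 + 2i), so ⟨σ_y⟩ = 4/6.
⟨S_y⟩ = (ħ/2)·⟨σ_y⟩.

0.667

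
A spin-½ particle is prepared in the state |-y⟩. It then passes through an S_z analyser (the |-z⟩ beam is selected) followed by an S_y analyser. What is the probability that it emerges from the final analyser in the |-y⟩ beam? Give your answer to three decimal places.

0.250

First analyser (S_z): from |-y⟩, P(|-z⟩) = 1/2.
After stage 1 the state is |-z⟩; P(|-y⟩) = |⟨-y|-z⟩|² = 1/2.
Joint probability = 1/2 × 1/2 = 0.250.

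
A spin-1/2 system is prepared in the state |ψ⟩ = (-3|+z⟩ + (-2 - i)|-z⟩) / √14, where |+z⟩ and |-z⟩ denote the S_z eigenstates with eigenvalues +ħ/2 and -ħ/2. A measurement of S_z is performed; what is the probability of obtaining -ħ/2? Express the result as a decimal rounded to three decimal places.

The -ħ/2 outcome corresponds to |-z⟩. Its amplitude in |ψ⟩ is (-2 - i)/√14.
P = |-2 - i|² / 14 = 5/14.

0.357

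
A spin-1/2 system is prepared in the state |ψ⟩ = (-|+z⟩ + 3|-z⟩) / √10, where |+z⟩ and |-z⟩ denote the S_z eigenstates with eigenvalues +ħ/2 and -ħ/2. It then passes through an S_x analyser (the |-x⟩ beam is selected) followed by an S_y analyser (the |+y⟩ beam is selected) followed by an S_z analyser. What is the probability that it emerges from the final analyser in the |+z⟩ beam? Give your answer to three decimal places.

0.200

First analyser (S_x): P(|-x⟩) = |⟨-x|ψ⟩|² = 16/20.
After stage 1 the state is |-x⟩; P(|+y⟩) = |⟨+y|-x⟩|² = 1/2.
After stage 2 the state is |+y⟩; P(|+z⟩) = |⟨+z|+y⟩|² = 1/2.
Joint probability = 16/20 × 1/2 × 1/2 = 0.200.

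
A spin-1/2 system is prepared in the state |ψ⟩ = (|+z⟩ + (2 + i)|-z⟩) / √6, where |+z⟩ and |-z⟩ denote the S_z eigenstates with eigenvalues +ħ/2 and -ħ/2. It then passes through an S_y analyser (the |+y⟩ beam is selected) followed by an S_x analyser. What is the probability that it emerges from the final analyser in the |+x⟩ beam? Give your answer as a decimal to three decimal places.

First analyser (S_y): P(|+y⟩) = |⟨+y|ψ⟩|² = 8/12.
After stage 1 the state is |+y⟩; P(|+x⟩) = |⟨+x|+y⟩|² = 1/2.
Joint probability = 8/12 × 1/2 = 0.333.

0.333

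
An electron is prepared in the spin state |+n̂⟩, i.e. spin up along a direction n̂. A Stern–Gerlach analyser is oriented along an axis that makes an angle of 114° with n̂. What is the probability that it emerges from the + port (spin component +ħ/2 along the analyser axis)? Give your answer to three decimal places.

0.297

For spin-½, the probability of finding spin-up along an axis at angle θ to the initial spin direction is cos²(θ/2); spin-down is sin²(θ/2).
θ = 114°, so P = cos²(57°) ≈ 0.297.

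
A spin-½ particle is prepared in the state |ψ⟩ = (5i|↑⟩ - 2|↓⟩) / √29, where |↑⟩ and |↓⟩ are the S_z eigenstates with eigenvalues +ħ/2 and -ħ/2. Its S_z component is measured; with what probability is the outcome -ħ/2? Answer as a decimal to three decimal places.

0.138

The -ħ/2 outcome corresponds to |↓⟩. Its amplitude in |ψ⟩ is -2/√29.
P = |-2|² / 29 = 4/29.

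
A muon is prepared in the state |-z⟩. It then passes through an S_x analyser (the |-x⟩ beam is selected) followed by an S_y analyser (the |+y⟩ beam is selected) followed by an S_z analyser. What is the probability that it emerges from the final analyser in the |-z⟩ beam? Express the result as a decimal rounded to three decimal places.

First analyser (S_x): from |-z⟩, P(|-x⟩) = 1/2.
After stage 1 the state is |-x⟩; P(|+y⟩) = |⟨+y|-x⟩|² = 1/2.
After stage 2 the state is |+y⟩; P(|-z⟩) = |⟨-z|+y⟩|² = 1/2.
Joint probability = 1/2 × 1/2 × 1/2 = 0.125.

0.125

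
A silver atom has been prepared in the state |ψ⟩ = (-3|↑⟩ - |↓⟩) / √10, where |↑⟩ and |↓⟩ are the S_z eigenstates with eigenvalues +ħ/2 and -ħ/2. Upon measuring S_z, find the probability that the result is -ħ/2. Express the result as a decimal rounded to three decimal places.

0.100

The -ħ/2 outcome corresponds to |↓⟩. Its amplitude in |ψ⟩ is -1/√10.
P = |-1|² / 10 = 1/10.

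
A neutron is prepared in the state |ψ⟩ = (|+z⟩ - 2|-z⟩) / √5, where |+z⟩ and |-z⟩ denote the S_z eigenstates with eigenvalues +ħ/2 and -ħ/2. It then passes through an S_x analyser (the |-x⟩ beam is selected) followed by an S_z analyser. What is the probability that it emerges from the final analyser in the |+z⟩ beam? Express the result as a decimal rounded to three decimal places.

0.450

First analyser (S_x): P(|-x⟩) = |⟨-x|ψ⟩|² = 9/10.
After stage 1 the state is |-x⟩; P(|+z⟩) = |⟨+z|-x⟩|² = 1/2.
Joint probability = 9/10 × 1/2 = 0.450.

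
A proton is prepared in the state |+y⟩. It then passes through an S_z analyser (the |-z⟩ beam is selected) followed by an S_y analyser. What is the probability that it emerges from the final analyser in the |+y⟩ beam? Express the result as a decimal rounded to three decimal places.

First analyser (S_z): from |+y⟩, P(|-z⟩) = 1/2.
After stage 1 the state is |-z⟩; P(|+y⟩) = |⟨+y|-z⟩|² = 1/2.
Joint probability = 1/2 × 1/2 = 0.250.

0.250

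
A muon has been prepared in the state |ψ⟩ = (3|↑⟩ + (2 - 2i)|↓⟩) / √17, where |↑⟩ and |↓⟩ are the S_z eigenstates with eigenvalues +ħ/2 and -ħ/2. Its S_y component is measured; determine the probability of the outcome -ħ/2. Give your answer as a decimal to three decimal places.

|-y⟩ = (|↑⟩ - i|↓⟩)/√2, so ⟨-y|ψ⟩ = (5 + 2i) / (√2·√17).
P = |5 + 2i|² / 34 = 29/34.

0.853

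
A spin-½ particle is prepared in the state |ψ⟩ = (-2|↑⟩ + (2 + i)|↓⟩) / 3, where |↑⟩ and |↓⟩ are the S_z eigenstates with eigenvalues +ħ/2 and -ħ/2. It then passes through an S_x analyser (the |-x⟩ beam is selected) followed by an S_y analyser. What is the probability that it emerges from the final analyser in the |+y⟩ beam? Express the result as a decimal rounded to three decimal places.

First analyser (S_x): P(|-x⟩) = |⟨-x|ψ⟩|² = 17/18.
After stage 1 the state is |-x⟩; P(|+y⟩) = |⟨+y|-x⟩|² = 1/2.
Joint probability = 17/18 × 1/2 = 0.472.

0.472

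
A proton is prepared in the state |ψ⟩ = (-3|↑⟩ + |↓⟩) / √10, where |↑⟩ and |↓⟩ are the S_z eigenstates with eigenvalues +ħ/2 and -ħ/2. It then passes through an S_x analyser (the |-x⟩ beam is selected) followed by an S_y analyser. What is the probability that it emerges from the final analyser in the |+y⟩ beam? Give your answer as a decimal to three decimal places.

First analyser (S_x): P(|-x⟩) = |⟨-x|ψ⟩|² = 16/20.
After stage 1 the state is |-x⟩; P(|+y⟩) = |⟨+y|-x⟩|² = 1/2.
Joint probability = 16/20 × 1/2 = 0.400.

0.400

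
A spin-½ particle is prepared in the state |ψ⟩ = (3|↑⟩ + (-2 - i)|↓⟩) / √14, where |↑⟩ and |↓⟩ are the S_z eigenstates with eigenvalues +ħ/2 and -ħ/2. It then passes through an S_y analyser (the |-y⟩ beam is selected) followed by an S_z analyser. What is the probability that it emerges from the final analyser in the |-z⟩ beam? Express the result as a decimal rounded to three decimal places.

First analyser (S_y): P(|-y⟩) = |⟨-y|ψ⟩|² = 20/28.
After stage 1 the state is |-y⟩; P(|-z⟩) = |⟨-z|-y⟩|² = 1/2.
Joint probability = 20/28 × 1/2 = 0.357.

0.357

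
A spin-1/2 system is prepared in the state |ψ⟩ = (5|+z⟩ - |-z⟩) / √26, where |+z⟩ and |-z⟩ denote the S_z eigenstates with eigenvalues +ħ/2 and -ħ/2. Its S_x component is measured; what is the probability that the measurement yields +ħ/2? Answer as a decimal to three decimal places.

0.308

|+x⟩ = (|+z⟩ + |-z⟩)/√2, so ⟨+x|ψ⟩ = (4) / (√2·√26).
P = |4|² / 52 = 16/52.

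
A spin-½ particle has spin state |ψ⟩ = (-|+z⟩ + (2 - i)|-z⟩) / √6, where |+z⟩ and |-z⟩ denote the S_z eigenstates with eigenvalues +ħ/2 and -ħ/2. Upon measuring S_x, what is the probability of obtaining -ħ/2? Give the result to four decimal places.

|-x⟩ = (|+z⟩ - |-z⟩)/√2, so ⟨-x|ψ⟩ = (-3 + i) / (√2·√6).
P = |-3 + i|² / 12 = 10/12.

0.8333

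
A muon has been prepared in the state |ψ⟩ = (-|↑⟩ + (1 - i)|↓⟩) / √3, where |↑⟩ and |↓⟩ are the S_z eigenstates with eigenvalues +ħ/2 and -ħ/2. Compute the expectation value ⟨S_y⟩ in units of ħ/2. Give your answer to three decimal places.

⟨σ_y⟩ = 2 Im(a* b)/(|a|²+|b|²) with a = -1, b = (1 - i).
a* b = (-1 + i), so ⟨σ_y⟩ = 2/3.
⟨S_y⟩ = (ħ/2)·⟨σ_y⟩.

0.667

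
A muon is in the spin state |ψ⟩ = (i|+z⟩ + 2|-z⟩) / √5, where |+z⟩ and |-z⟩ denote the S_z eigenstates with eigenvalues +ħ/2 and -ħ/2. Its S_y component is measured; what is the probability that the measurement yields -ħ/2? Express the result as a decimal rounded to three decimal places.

|-y⟩ = (|+z⟩ - i|-z⟩)/√2, so ⟨-y|ψ⟩ = (3i) / (√2·√5).
P = |3i|² / 10 = 9/10.

0.900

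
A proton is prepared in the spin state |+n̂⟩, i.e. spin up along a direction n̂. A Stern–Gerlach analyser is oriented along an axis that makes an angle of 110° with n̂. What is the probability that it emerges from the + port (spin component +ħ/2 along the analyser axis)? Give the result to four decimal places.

0.3290

For spin-½, the probability of finding spin-up along an axis at angle θ to the initial spin direction is cos²(θ/2); spin-down is sin²(θ/2).
θ = 110°, so P = cos²(55°) ≈ 0.3290.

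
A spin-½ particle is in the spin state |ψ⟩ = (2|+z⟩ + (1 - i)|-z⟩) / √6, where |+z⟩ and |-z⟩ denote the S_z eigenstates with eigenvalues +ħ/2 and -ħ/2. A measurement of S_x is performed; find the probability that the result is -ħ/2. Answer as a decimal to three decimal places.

0.167

|-x⟩ = (|+z⟩ - |-z⟩)/√2, so ⟨-x|ψ⟩ = (1 + i) / (√2·√6).
P = |1 + i|² / 12 = 2/12.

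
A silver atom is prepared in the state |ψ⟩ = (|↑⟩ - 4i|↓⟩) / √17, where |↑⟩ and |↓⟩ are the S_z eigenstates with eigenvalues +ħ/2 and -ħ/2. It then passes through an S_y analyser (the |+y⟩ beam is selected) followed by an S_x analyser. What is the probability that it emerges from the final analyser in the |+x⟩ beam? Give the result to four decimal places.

0.1324

First analyser (S_y): P(|+y⟩) = |⟨+y|ψ⟩|² = 9/34.
After stage 1 the state is |+y⟩; P(|+x⟩) = |⟨+x|+y⟩|² = 1/2.
Joint probability = 9/34 × 1/2 = 0.1324.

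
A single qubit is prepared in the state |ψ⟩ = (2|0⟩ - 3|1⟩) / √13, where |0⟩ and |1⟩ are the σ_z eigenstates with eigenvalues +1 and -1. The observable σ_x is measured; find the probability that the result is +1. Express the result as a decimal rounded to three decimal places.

|+x⟩ = (|0⟩ + |1⟩)/√2, so ⟨+x|ψ⟩ = (-1) / (√2·√13).
P = |-1|² / 26 = 1/26.

0.038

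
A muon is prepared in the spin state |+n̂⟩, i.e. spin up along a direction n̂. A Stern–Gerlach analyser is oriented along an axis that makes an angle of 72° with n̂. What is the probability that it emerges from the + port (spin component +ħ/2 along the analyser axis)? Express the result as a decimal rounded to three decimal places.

0.655

For spin-½, the probability of finding spin-up along an axis at angle θ to the initial spin direction is cos²(θ/2); spin-down is sin²(θ/2).
θ = 72°, so P = cos²(36°) ≈ 0.655.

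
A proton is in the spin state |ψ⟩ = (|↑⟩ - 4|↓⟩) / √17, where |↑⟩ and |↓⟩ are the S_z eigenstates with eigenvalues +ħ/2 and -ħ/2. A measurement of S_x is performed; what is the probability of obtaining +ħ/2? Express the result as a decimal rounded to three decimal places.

0.265

|+x⟩ = (|↑⟩ + |↓⟩)/√2, so ⟨+x|ψ⟩ = (-3) / (√2·√17).
P = |-3|² / 34 = 9/34.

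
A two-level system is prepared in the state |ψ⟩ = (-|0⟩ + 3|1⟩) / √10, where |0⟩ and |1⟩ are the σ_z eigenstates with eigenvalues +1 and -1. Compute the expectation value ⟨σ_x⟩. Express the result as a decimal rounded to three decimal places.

-0.600

⟨σ_x⟩ = 2 Re(a* b)/(|a|²+|b|²) with a = -1, b = 3.
a* b = -3, so ⟨σ_x⟩ = -6/10.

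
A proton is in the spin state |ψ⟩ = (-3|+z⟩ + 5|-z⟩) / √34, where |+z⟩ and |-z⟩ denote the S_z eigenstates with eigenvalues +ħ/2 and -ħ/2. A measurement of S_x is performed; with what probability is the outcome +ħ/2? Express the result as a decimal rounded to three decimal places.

|+x⟩ = (|+z⟩ + |-z⟩)/√2, so ⟨+x|ψ⟩ = (2) / (√2·√34).
P = |2|² / 68 = 4/68.

0.059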